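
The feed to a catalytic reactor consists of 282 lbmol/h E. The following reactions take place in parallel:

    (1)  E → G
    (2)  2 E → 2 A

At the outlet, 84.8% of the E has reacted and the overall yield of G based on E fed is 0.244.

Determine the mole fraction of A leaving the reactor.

0.604

Yield of G: 1ξ₁ / 282 = 0.244 → ξ₁ = 68.81 lbmol/h.
Conversion of E: 1ξ₁ + 2ξ₂ = 0.848 × 282 = 239.1 → ξ₂ = 85.16 lbmol/h.
Outlet amounts (n = n₀ + Σ ν·ξ):
  E: 282 − 1(68.81) − 2(85.16) = 42.86
  G: 0 + 1(68.81) = 68.81
  A: 0 + 2(85.16) = 170.3
Total out = 282 lbmol/h; y_A = 170.3 / 282 = 0.604.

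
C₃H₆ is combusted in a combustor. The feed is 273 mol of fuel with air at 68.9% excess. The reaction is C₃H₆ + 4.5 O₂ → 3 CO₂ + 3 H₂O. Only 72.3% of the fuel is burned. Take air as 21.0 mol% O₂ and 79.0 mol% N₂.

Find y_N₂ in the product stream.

0.761

Stoichiometric O₂ = 4.5 × 273 = 1228 mol; O₂ fed = 1228 × 1.689 = 2075 mol.
N₂ fed = 2075 × 79/21 = 7806 mol.
Fuel reacted = 0.723 × 273 → ξ = 197.4 mol.
Outlet (n = n₀ + ν ξ):
  C₃H₆: 273 − 1(197.4) = 75.62
  O₂: 2075 − 4.5(197.4) = 1187
  N₂: 7806 (inert)
  CO₂: 0 + 3(197.4) = 592.1
  H₂O: 0 + 3(197.4) = 592.1
Total out = 10250 mol; y_N₂ = 7806 / 10250 = 0.7614.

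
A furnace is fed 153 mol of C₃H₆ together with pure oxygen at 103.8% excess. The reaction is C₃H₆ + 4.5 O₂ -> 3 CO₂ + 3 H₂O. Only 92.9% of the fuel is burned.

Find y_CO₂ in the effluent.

0.262

Stoichiometric O₂ = 4.5 × 153 = 688.5 mol; O₂ fed = 688.5 × 2.038 = 1403 mol.
Fuel reacted = 0.929 × 153 → ξ = 142.1 mol.
Outlet (n = n₀ + ν ξ):
  C₃H₆: 153 − 1(142.1) = 10.86
  O₂: 1403 − 4.5(142.1) = 763.5
  CO₂: 0 + 3(142.1) = 426.4
  H₂O: 0 + 3(142.1) = 426.4
Total out = 1627 mol; y_CO₂ = 426.4 / 1627 = 0.262.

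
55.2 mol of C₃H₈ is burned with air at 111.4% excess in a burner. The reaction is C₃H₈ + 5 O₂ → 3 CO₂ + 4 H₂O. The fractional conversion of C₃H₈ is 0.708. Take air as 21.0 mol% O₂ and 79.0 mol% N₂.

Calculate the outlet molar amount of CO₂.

117 mol

Stoichiometric O₂ = 5 × 55.2 = 276 mol; O₂ fed = 276 × 2.114 = 583.5 mol.
N₂ fed = 583.5 × 79/21 = 2195 mol.
Fuel reacted = 0.708 × 55.2 → ξ = 39.08 mol.
Outlet (n = n₀ + ν ξ):
  C₃H₈: 55.2 − 1(39.08) = 16.12
  O₂: 583.5 − 5(39.08) = 388.1
  N₂: 2195 (inert)
  CO₂: 0 + 3(39.08) = 117.2
  H₂O: 0 + 4(39.08) = 156.3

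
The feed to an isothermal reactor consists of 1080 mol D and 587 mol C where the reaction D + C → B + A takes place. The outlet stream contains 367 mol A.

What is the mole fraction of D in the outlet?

For A: n = n₀ + 1ξ → 367 = 0 + 1ξ, giving ξ = 367 mol.
Outlet amounts (n = n₀ + ν ξ):
  D: 1080 − 1(367) = 713
  C: 587 − 1(367) = 220
  B: 0 + 1(367) = 367
  A: 0 + 1(367) = 367
Total out = 1667 mol; y_D = 713 / 1667 = 0.4277.

0.428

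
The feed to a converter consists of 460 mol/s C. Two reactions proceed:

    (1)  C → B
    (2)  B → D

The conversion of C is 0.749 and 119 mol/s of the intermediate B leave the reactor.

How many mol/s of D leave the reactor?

226 mol/s

Conversion of C: C consumed = 1ξ₁ = 0.749 × 460 → ξ₁ = 344.5 mol/s.
B balance: n_B = 0 + 1ξ₁ − 1ξ₂ = 119 → ξ₂ = (1·344.5 − 119)/1 = 225.5 mol/s.
Outlet amounts (n = n₀ + Σ ν·ξ):
  C: 460 − 1(344.5) = 115.5
  B: 0 + 1(344.5) − 1(225.5) = 119
  D: 0 + 1(225.5) = 225.5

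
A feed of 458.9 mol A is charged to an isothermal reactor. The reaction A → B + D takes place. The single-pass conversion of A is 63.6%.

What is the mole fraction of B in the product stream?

A reacted = 0.636 × 458.9 = 291.9 mol; ν_A = −1, so ξ = 291.9/1 = 291.9 mol.
Outlet amounts (n = n₀ + ν ξ):
  A: 458.9 − 1(291.9) = 167
  B: 0 + 1(291.9) = 291.9
  D: 0 + 1(291.9) = 291.9
Total out = 750.8 mol; y_B = 291.9 / 750.8 = 0.3888.

0.389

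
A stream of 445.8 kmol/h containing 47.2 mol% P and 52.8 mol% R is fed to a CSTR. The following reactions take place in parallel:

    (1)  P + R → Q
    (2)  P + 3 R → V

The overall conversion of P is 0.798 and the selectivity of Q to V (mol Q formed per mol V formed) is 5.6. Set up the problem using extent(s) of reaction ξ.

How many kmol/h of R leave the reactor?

16.6 kmol/h

Conversion of P: P consumed = 0.798 × 210.4 = 167.9 kmol/h = 1ξ₁ + 1ξ₂.
Selectivity: 1ξ₁ / (1ξ₂) = 5.6 → ξ₁ = 5.6 ξ₂.
Substitute: (1·5.6 + 1) ξ₂ = 167.9 → ξ₂ = 25.44 kmol/h, ξ₁ = 142.5 kmol/h.
Outlet amounts (n = n₀ + Σ ν·ξ):
  P: 210.4 − 1(142.5) − 1(25.44) = 42.5
  R: 235.4 − 1(142.5) − 3(25.44) = 16.59
  Q: 0 + 1(142.5) = 142.5
  V: 0 + 1(25.44) = 25.44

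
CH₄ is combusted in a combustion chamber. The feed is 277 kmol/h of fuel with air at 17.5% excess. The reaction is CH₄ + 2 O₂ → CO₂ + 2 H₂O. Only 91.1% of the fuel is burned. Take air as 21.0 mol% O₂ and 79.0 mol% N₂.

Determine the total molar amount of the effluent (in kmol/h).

3380 kmol/h

Stoichiometric O₂ = 2 × 277 = 554 kmol/h; O₂ fed = 554 × 1.175 = 651 kmol/h.
N₂ fed = 651 × 79/21 = 2449 kmol/h.
Fuel reacted = 0.911 × 277 → ξ = 252.3 kmol/h.
Outlet (n = n₀ + ν ξ):
  CH₄: 277 − 1(252.3) = 24.65
  O₂: 651 − 2(252.3) = 146.3
  N₂: 2449 (inert)
  CO₂: 0 + 1(252.3) = 252.3
  H₂O: 0 + 2(252.3) = 504.7
Total out = 24.65 + 146.3 + 2449 + 252.3 + 504.7 = 3377 kmol/h.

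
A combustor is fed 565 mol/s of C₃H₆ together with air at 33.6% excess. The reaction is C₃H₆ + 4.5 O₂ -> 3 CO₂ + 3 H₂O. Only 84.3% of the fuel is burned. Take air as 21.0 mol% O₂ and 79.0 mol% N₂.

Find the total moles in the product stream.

Stoichiometric O₂ = 4.5 × 565 = 2542 mol/s; O₂ fed = 2542 × 1.336 = 3397 mol/s.
N₂ fed = 3397 × 79/21 = 12780 mol/s.
Fuel reacted = 0.843 × 565 → ξ = 476.3 mol/s.
Outlet (n = n₀ + ν ξ):
  C₃H₆: 565 − 1(476.3) = 88.71
  O₂: 3397 − 4.5(476.3) = 1253
  N₂: 12780 (inert)
  CO₂: 0 + 3(476.3) = 1429
  H₂O: 0 + 3(476.3) = 1429
Total out = 88.71 + 1253 + 12780 + 1429 + 1429 = 16980 mol/s.

17000 mol/s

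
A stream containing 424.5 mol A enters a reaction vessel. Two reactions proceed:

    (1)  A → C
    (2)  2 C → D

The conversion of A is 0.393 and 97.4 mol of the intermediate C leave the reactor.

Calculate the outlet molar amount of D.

Conversion of A: A consumed = 1ξ₁ = 0.393 × 424.5 → ξ₁ = 166.8 mol.
C balance: n_C = 0 + 1ξ₁ − 2ξ₂ = 97.4 → ξ₂ = (1·166.8 − 97.4)/2 = 34.71 mol.
Outlet amounts (n = n₀ + Σ ν·ξ):
  A: 424.5 − 1(166.8) = 257.7
  C: 0 + 1(166.8) − 2(34.71) = 97.4
  D: 0 + 1(34.71) = 34.71

34.7 mol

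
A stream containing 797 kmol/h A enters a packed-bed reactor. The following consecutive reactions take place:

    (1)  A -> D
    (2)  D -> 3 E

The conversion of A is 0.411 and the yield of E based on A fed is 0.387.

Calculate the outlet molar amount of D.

225 kmol/h

Conversion of A: A consumed = 1ξ₁ = 0.411 × 797 → ξ₁ = 327.6 kmol/h.
Yield of E: 3ξ₂ / 797 = 0.387 → ξ₂ = 102.8 kmol/h.
Outlet amounts (n = n₀ + Σ ν·ξ):
  A: 797 − 1(327.6) = 469.4
  D: 0 + 1(327.6) − 1(102.8) = 224.8
  E: 0 + 3(102.8) = 308.4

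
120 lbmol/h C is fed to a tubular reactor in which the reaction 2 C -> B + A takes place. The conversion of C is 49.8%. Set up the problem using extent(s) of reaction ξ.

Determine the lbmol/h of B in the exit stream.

C reacted = 0.498 × 120 = 59.76 lbmol/h; ν_C = −2, so ξ = 59.76/2 = 29.88 lbmol/h.
Outlet amounts (n = n₀ + ν ξ):
  C: 120 − 2(29.88) = 60.24
  B: 0 + 1(29.88) = 29.88
  A: 0 + 1(29.88) = 29.88

29.9 lbmol/h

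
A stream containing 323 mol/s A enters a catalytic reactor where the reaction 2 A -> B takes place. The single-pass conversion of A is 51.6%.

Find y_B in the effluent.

A reacted = 0.516 × 323 = 166.7 mol/s; ν_A = −2, so ξ = 166.7/2 = 83.33 mol/s.
Outlet amounts (n = n₀ + ν ξ):
  A: 323 − 2(83.33) = 156.3
  B: 0 + 1(83.33) = 83.33
Total out = 239.7 mol/s; y_B = 83.33 / 239.7 = 0.3477.

0.348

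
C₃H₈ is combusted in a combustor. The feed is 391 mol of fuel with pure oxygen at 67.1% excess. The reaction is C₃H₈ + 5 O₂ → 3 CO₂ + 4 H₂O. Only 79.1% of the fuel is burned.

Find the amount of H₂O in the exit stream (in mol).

1240 mol

Stoichiometric O₂ = 5 × 391 = 1955 mol; O₂ fed = 1955 × 1.671 = 3267 mol.
Fuel reacted = 0.791 × 391 → ξ = 309.3 mol.
Outlet (n = n₀ + ν ξ):
  C₃H₈: 391 − 1(309.3) = 81.72
  O₂: 3267 − 5(309.3) = 1720
  CO₂: 0 + 3(309.3) = 927.8
  H₂O: 0 + 4(309.3) = 1237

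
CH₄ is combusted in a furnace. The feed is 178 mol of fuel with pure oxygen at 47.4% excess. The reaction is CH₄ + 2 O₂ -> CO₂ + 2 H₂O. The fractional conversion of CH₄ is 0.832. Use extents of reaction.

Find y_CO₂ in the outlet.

0.211

Stoichiometric O₂ = 2 × 178 = 356 mol; O₂ fed = 356 × 1.474 = 524.7 mol.
Fuel reacted = 0.832 × 178 → ξ = 148.1 mol.
Outlet (n = n₀ + ν ξ):
  CH₄: 178 − 1(148.1) = 29.9
  O₂: 524.7 − 2(148.1) = 228.6
  CO₂: 0 + 1(148.1) = 148.1
  H₂O: 0 + 2(148.1) = 296.2
Total out = 702.7 mol; y_CO₂ = 148.1 / 702.7 = 0.2107.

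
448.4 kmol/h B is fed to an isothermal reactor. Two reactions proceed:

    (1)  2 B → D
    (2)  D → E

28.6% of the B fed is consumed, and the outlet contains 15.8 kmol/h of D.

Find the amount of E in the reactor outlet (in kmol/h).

48.3 kmol/h

Conversion of B: B consumed = 2ξ₁ = 0.286 × 448.4 → ξ₁ = 64.12 kmol/h.
D balance: n_D = 0 + 1ξ₁ − 1ξ₂ = 15.8 → ξ₂ = (1·64.12 − 15.8)/1 = 48.32 kmol/h.
Outlet amounts (n = n₀ + Σ ν·ξ):
  B: 448.4 − 2(64.12) = 320.2
  D: 0 + 1(64.12) − 1(48.32) = 15.8
  E: 0 + 1(48.32) = 48.32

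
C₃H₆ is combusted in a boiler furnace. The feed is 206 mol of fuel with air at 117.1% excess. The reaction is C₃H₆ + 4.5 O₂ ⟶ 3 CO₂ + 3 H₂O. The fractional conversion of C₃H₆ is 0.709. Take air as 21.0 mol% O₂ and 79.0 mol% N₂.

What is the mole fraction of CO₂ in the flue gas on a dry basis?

Stoichiometric O₂ = 4.5 × 206 = 927 mol; O₂ fed = 927 × 2.171 = 2013 mol.
N₂ fed = 2013 × 79/21 = 7571 mol.
Fuel reacted = 0.709 × 206 → ξ = 146.1 mol.
Outlet (n = n₀ + ν ξ):
  C₃H₆: 206 − 1(146.1) = 59.95
  O₂: 2013 − 4.5(146.1) = 1355
  N₂: 7571 (inert)
  CO₂: 0 + 3(146.1) = 438.2
  H₂O: 0 + 3(146.1) = 438.2
Dry total = 9424 mol; y_CO₂ (dry) = 438.2 / 9424 = 0.04649.

0.0465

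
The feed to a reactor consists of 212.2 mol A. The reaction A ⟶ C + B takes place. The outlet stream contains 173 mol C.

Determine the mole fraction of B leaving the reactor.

For C: n = n₀ + 1ξ → 173 = 0 + 1ξ, giving ξ = 173 mol.
Outlet amounts (n = n₀ + ν ξ):
  A: 212.2 − 1(173) = 39.2
  C: 0 + 1(173) = 173
  B: 0 + 1(173) = 173
Total out = 385.2 mol; y_B = 173 / 385.2 = 0.4491.

0.449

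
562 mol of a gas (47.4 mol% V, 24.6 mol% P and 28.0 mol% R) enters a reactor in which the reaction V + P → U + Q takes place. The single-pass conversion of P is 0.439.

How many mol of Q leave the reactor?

60.7 mol

P reacted = 0.439 × 138.3 = 60.69 mol; ν_P = −1, so ξ = 60.69/1 = 60.69 mol.
Outlet amounts (n = n₀ + ν ξ):
  V: 266.4 − 1(60.69) = 205.7
  P: 138.3 − 1(60.69) = 77.56
  U: 0 + 1(60.69) = 60.69
  Q: 0 + 1(60.69) = 60.69
  R: 157.4 (inert)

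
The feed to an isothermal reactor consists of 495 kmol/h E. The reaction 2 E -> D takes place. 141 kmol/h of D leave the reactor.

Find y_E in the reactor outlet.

0.602

For D: n = n₀ + 1ξ → 141 = 0 + 1ξ, giving ξ = 141 kmol/h.
Outlet amounts (n = n₀ + ν ξ):
  E: 495 − 2(141) = 213
  D: 0 + 1(141) = 141
Total out = 354 kmol/h; y_E = 213 / 354 = 0.6017.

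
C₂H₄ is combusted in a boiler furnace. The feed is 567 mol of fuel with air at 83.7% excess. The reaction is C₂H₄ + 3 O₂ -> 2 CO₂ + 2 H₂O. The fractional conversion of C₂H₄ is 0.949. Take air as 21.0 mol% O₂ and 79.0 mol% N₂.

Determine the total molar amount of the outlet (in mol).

15400 mol

Stoichiometric O₂ = 3 × 567 = 1701 mol; O₂ fed = 1701 × 1.837 = 3125 mol.
N₂ fed = 3125 × 79/21 = 11750 mol.
Fuel reacted = 0.949 × 567 → ξ = 538.1 mol.
Outlet (n = n₀ + ν ξ):
  C₂H₄: 567 − 1(538.1) = 28.92
  O₂: 3125 − 3(538.1) = 1510
  N₂: 11750 (inert)
  CO₂: 0 + 2(538.1) = 1076
  H₂O: 0 + 2(538.1) = 1076
Total out = 28.92 + 1510 + 11750 + 1076 + 1076 = 15450 mol.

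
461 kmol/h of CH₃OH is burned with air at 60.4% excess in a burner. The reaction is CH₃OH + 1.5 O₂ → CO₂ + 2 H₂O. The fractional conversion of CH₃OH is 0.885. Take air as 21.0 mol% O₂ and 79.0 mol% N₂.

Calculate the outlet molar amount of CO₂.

Stoichiometric O₂ = 1.5 × 461 = 691.5 kmol/h; O₂ fed = 691.5 × 1.604 = 1109 kmol/h.
N₂ fed = 1109 × 79/21 = 4173 kmol/h.
Fuel reacted = 0.885 × 461 → ξ = 408 kmol/h.
Outlet (n = n₀ + ν ξ):
  CH₃OH: 461 − 1(408) = 53.01
  O₂: 1109 − 1.5(408) = 497.2
  N₂: 4173 (inert)
  CO₂: 0 + 1(408) = 408
  H₂O: 0 + 2(408) = 816

408 kmol/h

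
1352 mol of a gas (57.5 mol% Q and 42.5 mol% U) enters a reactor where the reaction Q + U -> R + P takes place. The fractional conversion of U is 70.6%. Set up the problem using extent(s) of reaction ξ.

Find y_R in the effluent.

U reacted = 0.706 × 574.6 = 405.7 mol; ν_U = −1, so ξ = 405.7/1 = 405.7 mol.
Outlet amounts (n = n₀ + ν ξ):
  Q: 777.4 − 1(405.7) = 371.7
  U: 574.6 − 1(405.7) = 168.9
  R: 0 + 1(405.7) = 405.7
  P: 0 + 1(405.7) = 405.7
Total out = 1352 mol; y_R = 405.7 / 1352 = 0.3.

0.3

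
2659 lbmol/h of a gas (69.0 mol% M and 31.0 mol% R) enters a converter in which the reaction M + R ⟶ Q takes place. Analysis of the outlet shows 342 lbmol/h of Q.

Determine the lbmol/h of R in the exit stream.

482 lbmol/h

For Q: n = n₀ + 1ξ → 342 = 0 + 1ξ, giving ξ = 342 lbmol/h.
Outlet amounts (n = n₀ + ν ξ):
  M: 1835 − 1(342) = 1493
  R: 824.3 − 1(342) = 482.3
  Q: 0 + 1(342) = 342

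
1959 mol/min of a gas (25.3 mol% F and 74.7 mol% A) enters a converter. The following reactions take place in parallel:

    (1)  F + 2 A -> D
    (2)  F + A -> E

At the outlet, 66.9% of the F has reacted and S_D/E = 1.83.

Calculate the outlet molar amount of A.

917 mol/min

Conversion of F: F consumed = 0.669 × 495.6 = 331.6 mol/min = 1ξ₁ + 1ξ₂.
Selectivity: 1ξ₁ / (1ξ₂) = 1.83 → ξ₁ = 1.83 ξ₂.
Substitute: (1·1.83 + 1) ξ₂ = 331.6 → ξ₂ = 117.2 mol/min, ξ₁ = 214.4 mol/min.
Outlet amounts (n = n₀ + Σ ν·ξ):
  F: 495.6 − 1(214.4) − 1(117.2) = 164.1
  A: 1463 − 2(214.4) − 1(117.2) = 917.4
  D: 0 + 1(214.4) = 214.4
  E: 0 + 1(117.2) = 117.2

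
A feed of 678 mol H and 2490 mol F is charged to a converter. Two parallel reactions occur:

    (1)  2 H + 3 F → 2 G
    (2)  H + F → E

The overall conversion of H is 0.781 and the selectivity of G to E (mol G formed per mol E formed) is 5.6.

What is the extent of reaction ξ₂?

ξ₂ = 80.2 mol

Conversion of H: H consumed = 0.781 × 678 = 529.5 mol = 2ξ₁ + 1ξ₂.
Selectivity: 2ξ₁ / (1ξ₂) = 5.6 → ξ₁ = 2.8 ξ₂.
Substitute: (2·2.8 + 1) ξ₂ = 529.5 → ξ₂ = 80.23 mol, ξ₁ = 224.6 mol.
Outlet amounts (n = n₀ + Σ ν·ξ):
  H: 678 − 2(224.6) − 1(80.23) = 148.5
  F: 2490 − 3(224.6) − 1(80.23) = 1736
  G: 0 + 2(224.6) = 449.3
  E: 0 + 1(80.23) = 80.23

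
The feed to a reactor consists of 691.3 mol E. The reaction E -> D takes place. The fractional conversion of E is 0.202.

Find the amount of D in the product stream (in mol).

140 mol

E reacted = 0.202 × 691.3 = 139.6 mol; ν_E = −1, so ξ = 139.6/1 = 139.6 mol.
Outlet amounts (n = n₀ + ν ξ):
  E: 691.3 − 1(139.6) = 551.7
  D: 0 + 1(139.6) = 139.6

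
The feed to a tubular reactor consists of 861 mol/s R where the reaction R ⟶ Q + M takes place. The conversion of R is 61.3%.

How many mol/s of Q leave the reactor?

528 mol/s

R reacted = 0.613 × 861 = 527.8 mol/s; ν_R = −1, so ξ = 527.8/1 = 527.8 mol/s.
Outlet amounts (n = n₀ + ν ξ):
  R: 861 − 1(527.8) = 333.2
  Q: 0 + 1(527.8) = 527.8
  M: 0 + 1(527.8) = 527.8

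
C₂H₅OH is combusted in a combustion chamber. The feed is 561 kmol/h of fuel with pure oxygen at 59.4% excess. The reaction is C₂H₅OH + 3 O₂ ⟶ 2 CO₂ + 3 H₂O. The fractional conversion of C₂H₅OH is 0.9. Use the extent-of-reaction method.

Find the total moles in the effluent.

Stoichiometric O₂ = 3 × 561 = 1683 kmol/h; O₂ fed = 1683 × 1.594 = 2683 kmol/h.
Fuel reacted = 0.9 × 561 → ξ = 504.9 kmol/h.
Outlet (n = n₀ + ν ξ):
  C₂H₅OH: 561 − 1(504.9) = 56.1
  O₂: 2683 − 3(504.9) = 1168
  CO₂: 0 + 2(504.9) = 1010
  H₂O: 0 + 3(504.9) = 1515
Total out = 56.1 + 1168 + 1010 + 1515 = 3749 kmol/h.

3750 kmol/h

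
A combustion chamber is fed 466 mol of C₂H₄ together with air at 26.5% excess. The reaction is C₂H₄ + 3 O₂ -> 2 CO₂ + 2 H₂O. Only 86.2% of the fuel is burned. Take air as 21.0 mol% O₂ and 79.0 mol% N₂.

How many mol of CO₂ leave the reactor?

803 mol

Stoichiometric O₂ = 3 × 466 = 1398 mol; O₂ fed = 1398 × 1.265 = 1768 mol.
N₂ fed = 1768 × 79/21 = 6653 mol.
Fuel reacted = 0.862 × 466 → ξ = 401.7 mol.
Outlet (n = n₀ + ν ξ):
  C₂H₄: 466 − 1(401.7) = 64.31
  O₂: 1768 − 3(401.7) = 563.4
  N₂: 6653 (inert)
  CO₂: 0 + 2(401.7) = 803.4
  H₂O: 0 + 2(401.7) = 803.4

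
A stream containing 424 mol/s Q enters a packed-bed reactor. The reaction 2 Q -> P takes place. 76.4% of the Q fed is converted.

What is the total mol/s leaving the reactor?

262 mol/s

Q reacted = 0.764 × 424 = 323.9 mol/s; ν_Q = −2, so ξ = 323.9/2 = 162 mol/s.
Outlet amounts (n = n₀ + ν ξ):
  Q: 424 − 2(162) = 100.1
  P: 0 + 1(162) = 162
Total out = 100.1 + 162 = 262 mol/s.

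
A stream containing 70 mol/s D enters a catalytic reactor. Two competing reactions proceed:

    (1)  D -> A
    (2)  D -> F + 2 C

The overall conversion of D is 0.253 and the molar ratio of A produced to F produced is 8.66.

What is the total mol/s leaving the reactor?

Conversion of D: D consumed = 0.253 × 70 = 17.71 mol/s = 1ξ₁ + 1ξ₂.
Selectivity: 1ξ₁ / (1ξ₂) = 8.66 → ξ₁ = 8.66 ξ₂.
Substitute: (1·8.66 + 1) ξ₂ = 17.71 → ξ₂ = 1.833 mol/s, ξ₁ = 15.88 mol/s.
Outlet amounts (n = n₀ + Σ ν·ξ):
  D: 70 − 1(15.88) − 1(1.833) = 52.29
  A: 0 + 1(15.88) = 15.88
  F: 0 + 1(1.833) = 1.833
  C: 0 + 2(1.833) = 3.667
Total out = 52.29 + 15.88 + 1.833 + 3.667 = 73.67 mol/s.

73.7 mol/s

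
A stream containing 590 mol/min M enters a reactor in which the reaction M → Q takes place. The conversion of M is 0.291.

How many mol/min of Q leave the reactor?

172 mol/min

M reacted = 0.291 × 590 = 171.7 mol/min; ν_M = −1, so ξ = 171.7/1 = 171.7 mol/min.
Outlet amounts (n = n₀ + ν ξ):
  M: 590 − 1(171.7) = 418.3
  Q: 0 + 1(171.7) = 171.7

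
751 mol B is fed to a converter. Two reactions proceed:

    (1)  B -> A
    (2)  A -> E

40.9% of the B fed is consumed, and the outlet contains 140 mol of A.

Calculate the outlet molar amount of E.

Conversion of B: B consumed = 1ξ₁ = 0.409 × 751 → ξ₁ = 307.2 mol.
A balance: n_A = 0 + 1ξ₁ − 1ξ₂ = 140 → ξ₂ = (1·307.2 − 140)/1 = 167.2 mol.
Outlet amounts (n = n₀ + Σ ν·ξ):
  B: 751 − 1(307.2) = 443.8
  A: 0 + 1(307.2) − 1(167.2) = 140
  E: 0 + 1(167.2) = 167.2

167 mol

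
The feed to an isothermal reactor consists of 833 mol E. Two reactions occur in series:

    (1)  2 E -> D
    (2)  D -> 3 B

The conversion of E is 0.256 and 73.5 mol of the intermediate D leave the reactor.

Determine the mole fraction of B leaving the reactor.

0.125

Conversion of E: E consumed = 2ξ₁ = 0.256 × 833 → ξ₁ = 106.6 mol.
D balance: n_D = 0 + 1ξ₁ − 1ξ₂ = 73.5 → ξ₂ = (1·106.6 − 73.5)/1 = 33.12 mol.
Outlet amounts (n = n₀ + Σ ν·ξ):
  E: 833 − 2(106.6) = 619.8
  D: 0 + 1(106.6) − 1(33.12) = 73.5
  B: 0 + 3(33.12) = 99.37
Total out = 792.6 mol; y_B = 99.37 / 792.6 = 0.1254.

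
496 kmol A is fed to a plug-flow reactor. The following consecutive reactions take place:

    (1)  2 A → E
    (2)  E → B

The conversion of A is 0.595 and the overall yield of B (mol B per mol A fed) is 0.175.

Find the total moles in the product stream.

348 kmol

Conversion of A: A consumed = 2ξ₁ = 0.595 × 496 → ξ₁ = 147.6 kmol.
Yield of B: 1ξ₂ / 496 = 0.175 → ξ₂ = 86.8 kmol.
Outlet amounts (n = n₀ + Σ ν·ξ):
  A: 496 − 2(147.6) = 200.9
  E: 0 + 1(147.6) − 1(86.8) = 60.76
  B: 0 + 1(86.8) = 86.8
Total out = 200.9 + 60.76 + 86.8 = 348.4 kmol.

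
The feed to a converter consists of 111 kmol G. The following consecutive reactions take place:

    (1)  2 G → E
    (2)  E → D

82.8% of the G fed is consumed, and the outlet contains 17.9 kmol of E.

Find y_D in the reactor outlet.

Conversion of G: G consumed = 2ξ₁ = 0.828 × 111 → ξ₁ = 45.95 kmol.
E balance: n_E = 0 + 1ξ₁ − 1ξ₂ = 17.9 → ξ₂ = (1·45.95 − 17.9)/1 = 28.05 kmol.
Outlet amounts (n = n₀ + Σ ν·ξ):
  G: 111 − 2(45.95) = 19.09
  E: 0 + 1(45.95) − 1(28.05) = 17.9
  D: 0 + 1(28.05) = 28.05
Total out = 65.05 kmol; y_D = 28.05 / 65.05 = 0.4313.

0.431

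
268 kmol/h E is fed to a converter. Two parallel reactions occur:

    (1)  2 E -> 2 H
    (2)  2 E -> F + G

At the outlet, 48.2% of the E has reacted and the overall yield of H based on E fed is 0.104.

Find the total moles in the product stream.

268 kmol/h

Yield of H: 2ξ₁ / 268 = 0.104 → ξ₁ = 13.94 kmol/h.
Conversion of E: 2ξ₁ + 2ξ₂ = 0.482 × 268 = 129.2 → ξ₂ = 50.65 kmol/h.
Outlet amounts (n = n₀ + Σ ν·ξ):
  E: 268 − 2(13.94) − 2(50.65) = 138.8
  H: 0 + 2(13.94) = 27.87
  F: 0 + 1(50.65) = 50.65
  G: 0 + 1(50.65) = 50.65
Total out = 138.8 + 27.87 + 50.65 + 50.65 = 268 kmol/h.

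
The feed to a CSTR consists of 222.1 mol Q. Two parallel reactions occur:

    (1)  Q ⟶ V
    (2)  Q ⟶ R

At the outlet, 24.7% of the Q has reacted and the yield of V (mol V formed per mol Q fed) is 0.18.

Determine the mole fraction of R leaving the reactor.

0.067

Yield of V: 1ξ₁ / 222.1 = 0.18 → ξ₁ = 39.98 mol.
Conversion of Q: 1ξ₁ + 1ξ₂ = 0.247 × 222.1 = 54.86 → ξ₂ = 14.88 mol.
Outlet amounts (n = n₀ + Σ ν·ξ):
  Q: 222.1 − 1(39.98) − 1(14.88) = 167.2
  V: 0 + 1(39.98) = 39.98
  R: 0 + 1(14.88) = 14.88
Total out = 222.1 mol; y_R = 14.88 / 222.1 = 0.067.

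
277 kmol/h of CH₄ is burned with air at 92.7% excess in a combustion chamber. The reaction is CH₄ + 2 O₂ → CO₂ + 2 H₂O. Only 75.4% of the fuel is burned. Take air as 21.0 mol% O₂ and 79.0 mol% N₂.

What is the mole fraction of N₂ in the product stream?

Stoichiometric O₂ = 2 × 277 = 554 kmol/h; O₂ fed = 554 × 1.927 = 1068 kmol/h.
N₂ fed = 1068 × 79/21 = 4016 kmol/h.
Fuel reacted = 0.754 × 277 → ξ = 208.9 kmol/h.
Outlet (n = n₀ + ν ξ):
  CH₄: 277 − 1(208.9) = 68.14
  O₂: 1068 − 2(208.9) = 649.8
  N₂: 4016 (inert)
  CO₂: 0 + 1(208.9) = 208.9
  H₂O: 0 + 2(208.9) = 417.7
Total out = 5361 kmol/h; y_N₂ = 4016 / 5361 = 0.7492.

0.749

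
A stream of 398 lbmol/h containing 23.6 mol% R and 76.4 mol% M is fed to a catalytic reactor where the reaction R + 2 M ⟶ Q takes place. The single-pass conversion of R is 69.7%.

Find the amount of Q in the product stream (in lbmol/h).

65.5 lbmol/h

R reacted = 0.697 × 93.93 = 65.47 lbmol/h; ν_R = −1, so ξ = 65.47/1 = 65.47 lbmol/h.
Outlet amounts (n = n₀ + ν ξ):
  R: 93.93 − 1(65.47) = 28.46
  M: 304.1 − 2(65.47) = 173.1
  Q: 0 + 1(65.47) = 65.47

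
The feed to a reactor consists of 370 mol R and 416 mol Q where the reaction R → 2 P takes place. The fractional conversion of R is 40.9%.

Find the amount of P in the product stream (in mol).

303 mol

R reacted = 0.409 × 370 = 151.3 mol; ν_R = −1, so ξ = 151.3/1 = 151.3 mol.
Outlet amounts (n = n₀ + ν ξ):
  R: 370 − 1(151.3) = 218.7
  P: 0 + 2(151.3) = 302.7
  Q: 416 (inert)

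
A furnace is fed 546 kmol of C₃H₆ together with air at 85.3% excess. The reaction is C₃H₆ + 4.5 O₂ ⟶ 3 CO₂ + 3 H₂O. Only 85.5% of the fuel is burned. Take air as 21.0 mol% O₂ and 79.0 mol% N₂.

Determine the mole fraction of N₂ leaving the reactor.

Stoichiometric O₂ = 4.5 × 546 = 2457 kmol; O₂ fed = 2457 × 1.853 = 4553 kmol.
N₂ fed = 4553 × 79/21 = 17130 kmol.
Fuel reacted = 0.855 × 546 → ξ = 466.8 kmol.
Outlet (n = n₀ + ν ξ):
  C₃H₆: 546 − 1(466.8) = 79.17
  O₂: 4553 − 4.5(466.8) = 2452
  N₂: 17130 (inert)
  CO₂: 0 + 3(466.8) = 1400
  H₂O: 0 + 3(466.8) = 1400
Total out = 22460 kmol; y_N₂ = 17130 / 22460 = 0.7626.

0.763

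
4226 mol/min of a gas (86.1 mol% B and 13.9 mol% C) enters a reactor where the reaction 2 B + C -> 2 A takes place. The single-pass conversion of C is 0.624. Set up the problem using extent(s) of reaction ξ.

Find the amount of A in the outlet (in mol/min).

C reacted = 0.624 × 587.4 = 366.5 mol/min; ν_C = −1, so ξ = 366.5/1 = 366.5 mol/min.
Outlet amounts (n = n₀ + ν ξ):
  B: 3639 − 2(366.5) = 2905
  C: 587.4 − 1(366.5) = 220.9
  A: 0 + 2(366.5) = 733.1

733 mol/min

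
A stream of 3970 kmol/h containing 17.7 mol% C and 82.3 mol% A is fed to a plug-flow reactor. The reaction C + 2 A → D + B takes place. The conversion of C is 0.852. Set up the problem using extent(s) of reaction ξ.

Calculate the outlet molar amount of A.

C reacted = 0.852 × 702.7 = 598.7 kmol/h; ν_C = −1, so ξ = 598.7/1 = 598.7 kmol/h.
Outlet amounts (n = n₀ + ν ξ):
  C: 702.7 − 1(598.7) = 104
  A: 3267 − 2(598.7) = 2070
  D: 0 + 1(598.7) = 598.7
  B: 0 + 1(598.7) = 598.7

2070 kmol/h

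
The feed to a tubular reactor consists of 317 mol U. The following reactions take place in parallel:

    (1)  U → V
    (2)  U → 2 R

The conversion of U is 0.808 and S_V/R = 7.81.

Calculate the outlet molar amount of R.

Conversion of U: U consumed = 0.808 × 317 = 256.1 mol = 1ξ₁ + 1ξ₂.
Selectivity: 1ξ₁ / (2ξ₂) = 7.81 → ξ₁ = 15.62 ξ₂.
Substitute: (1·15.62 + 1) ξ₂ = 256.1 → ξ₂ = 15.41 mol, ξ₁ = 240.7 mol.
Outlet amounts (n = n₀ + Σ ν·ξ):
  U: 317 − 1(240.7) − 1(15.41) = 60.86
  V: 0 + 1(240.7) = 240.7
  R: 0 + 2(15.41) = 30.82

30.8 mol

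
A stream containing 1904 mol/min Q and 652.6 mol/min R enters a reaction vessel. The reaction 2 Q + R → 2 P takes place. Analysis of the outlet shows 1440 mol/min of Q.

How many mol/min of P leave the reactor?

For Q: n = n₀ − 2ξ → 1440 = 1904 − 2ξ, giving ξ = 232 mol/min.
Outlet amounts (n = n₀ + ν ξ):
  Q: 1904 − 2(232) = 1440
  R: 652.6 − 1(232) = 420.6
  P: 0 + 2(232) = 464

464 mol/min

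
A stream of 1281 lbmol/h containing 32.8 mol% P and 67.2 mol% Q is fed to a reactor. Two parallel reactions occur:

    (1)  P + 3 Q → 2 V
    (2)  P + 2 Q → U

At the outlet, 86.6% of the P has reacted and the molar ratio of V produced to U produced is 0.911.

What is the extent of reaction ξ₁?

Conversion of P: P consumed = 0.866 × 420.2 = 363.9 lbmol/h = 1ξ₁ + 1ξ₂.
Selectivity: 2ξ₁ / (1ξ₂) = 0.911 → ξ₁ = 0.4555 ξ₂.
Substitute: (1·0.4555 + 1) ξ₂ = 363.9 → ξ₂ = 250 lbmol/h, ξ₁ = 113.9 lbmol/h.
Outlet amounts (n = n₀ + Σ ν·ξ):
  P: 420.2 − 1(113.9) − 1(250) = 56.3
  Q: 860.8 − 3(113.9) − 2(250) = 19.23
  V: 0 + 2(113.9) = 227.7
  U: 0 + 1(250) = 250

ξ₁ = 114 lbmol/h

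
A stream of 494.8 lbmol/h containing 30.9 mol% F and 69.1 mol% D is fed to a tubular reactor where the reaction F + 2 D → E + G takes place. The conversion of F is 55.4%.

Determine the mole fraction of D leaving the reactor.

F reacted = 0.554 × 152.9 = 84.7 lbmol/h; ν_F = −1, so ξ = 84.7/1 = 84.7 lbmol/h.
Outlet amounts (n = n₀ + ν ξ):
  F: 152.9 − 1(84.7) = 68.19
  D: 341.9 − 2(84.7) = 172.5
  E: 0 + 1(84.7) = 84.7
  G: 0 + 1(84.7) = 84.7
Total out = 410.1 lbmol/h; y_D = 172.5 / 410.1 = 0.4206.

0.421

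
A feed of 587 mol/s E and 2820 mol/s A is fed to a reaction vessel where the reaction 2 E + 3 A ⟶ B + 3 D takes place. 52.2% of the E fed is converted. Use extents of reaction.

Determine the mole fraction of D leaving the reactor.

0.141

E reacted = 0.522 × 587 = 306.4 mol/s; ν_E = −2, so ξ = 306.4/2 = 153.2 mol/s.
Outlet amounts (n = n₀ + ν ξ):
  E: 587 − 2(153.2) = 280.6
  A: 2820 − 3(153.2) = 2360
  B: 0 + 1(153.2) = 153.2
  D: 0 + 3(153.2) = 459.6
Total out = 3254 mol/s; y_D = 459.6 / 3254 = 0.1413.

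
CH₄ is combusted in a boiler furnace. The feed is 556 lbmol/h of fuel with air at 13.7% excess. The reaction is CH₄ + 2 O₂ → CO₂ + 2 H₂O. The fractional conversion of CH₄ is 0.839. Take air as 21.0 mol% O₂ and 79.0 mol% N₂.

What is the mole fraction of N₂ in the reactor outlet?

Stoichiometric O₂ = 2 × 556 = 1112 lbmol/h; O₂ fed = 1112 × 1.137 = 1264 lbmol/h.
N₂ fed = 1264 × 79/21 = 4756 lbmol/h.
Fuel reacted = 0.839 × 556 → ξ = 466.5 lbmol/h.
Outlet (n = n₀ + ν ξ):
  CH₄: 556 − 1(466.5) = 89.52
  O₂: 1264 − 2(466.5) = 331.4
  N₂: 4756 (inert)
  CO₂: 0 + 1(466.5) = 466.5
  H₂O: 0 + 2(466.5) = 933
Total out = 6577 lbmol/h; y_N₂ = 4756 / 6577 = 0.7232.

0.723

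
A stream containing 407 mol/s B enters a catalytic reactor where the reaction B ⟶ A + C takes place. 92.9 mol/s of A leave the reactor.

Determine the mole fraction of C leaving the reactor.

0.186

For A: n = n₀ + 1ξ → 92.9 = 0 + 1ξ, giving ξ = 92.9 mol/s.
Outlet amounts (n = n₀ + ν ξ):
  B: 407 − 1(92.9) = 314.1
  A: 0 + 1(92.9) = 92.9
  C: 0 + 1(92.9) = 92.9
Total out = 499.9 mol/s; y_C = 92.9 / 499.9 = 0.1858.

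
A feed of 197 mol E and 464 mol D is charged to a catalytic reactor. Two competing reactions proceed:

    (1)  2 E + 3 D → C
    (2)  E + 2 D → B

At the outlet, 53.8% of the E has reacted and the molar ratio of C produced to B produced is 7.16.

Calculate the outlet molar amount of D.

302 mol

Conversion of E: E consumed = 0.538 × 197 = 106 mol = 2ξ₁ + 1ξ₂.
Selectivity: 1ξ₁ / (1ξ₂) = 7.16 → ξ₁ = 7.16 ξ₂.
Substitute: (2·7.16 + 1) ξ₂ = 106 → ξ₂ = 6.918 mol, ξ₁ = 49.53 mol.
Outlet amounts (n = n₀ + Σ ν·ξ):
  E: 197 − 2(49.53) − 1(6.918) = 91.01
  D: 464 − 3(49.53) − 2(6.918) = 301.6
  C: 0 + 1(49.53) = 49.53
  B: 0 + 1(6.918) = 6.918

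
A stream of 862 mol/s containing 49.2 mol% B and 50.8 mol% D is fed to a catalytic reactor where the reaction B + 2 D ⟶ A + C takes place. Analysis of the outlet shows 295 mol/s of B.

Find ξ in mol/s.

For B: n = n₀ − 1ξ → 295 = 424.1 − 1ξ, giving ξ = 129.1 mol/s.
Outlet amounts (n = n₀ + ν ξ):
  B: 424.1 − 1(129.1) = 295
  D: 437.9 − 2(129.1) = 179.7
  A: 0 + 1(129.1) = 129.1
  C: 0 + 1(129.1) = 129.1

ξ = 129 mol/s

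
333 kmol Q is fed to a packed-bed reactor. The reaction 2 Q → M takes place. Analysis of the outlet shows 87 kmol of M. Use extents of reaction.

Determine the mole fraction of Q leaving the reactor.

For M: n = n₀ + 1ξ → 87 = 0 + 1ξ, giving ξ = 87 kmol.
Outlet amounts (n = n₀ + ν ξ):
  Q: 333 − 2(87) = 159
  M: 0 + 1(87) = 87
Total out = 246 kmol; y_Q = 159 / 246 = 0.6463.

0.646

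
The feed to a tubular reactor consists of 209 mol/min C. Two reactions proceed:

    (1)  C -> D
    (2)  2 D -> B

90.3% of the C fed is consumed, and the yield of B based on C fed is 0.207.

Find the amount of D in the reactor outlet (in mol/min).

102 mol/min

Conversion of C: C consumed = 1ξ₁ = 0.903 × 209 → ξ₁ = 188.7 mol/min.
Yield of B: 1ξ₂ / 209 = 0.207 → ξ₂ = 43.26 mol/min.
Outlet amounts (n = n₀ + Σ ν·ξ):
  C: 209 − 1(188.7) = 20.27
  D: 0 + 1(188.7) − 2(43.26) = 102.2
  B: 0 + 1(43.26) = 43.26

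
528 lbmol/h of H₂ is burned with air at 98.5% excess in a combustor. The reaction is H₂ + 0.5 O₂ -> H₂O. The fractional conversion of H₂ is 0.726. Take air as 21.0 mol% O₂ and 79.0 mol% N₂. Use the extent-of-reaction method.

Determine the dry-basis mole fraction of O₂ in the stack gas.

0.136

Stoichiometric O₂ = 0.5 × 528 = 264 lbmol/h; O₂ fed = 264 × 1.985 = 524 lbmol/h.
N₂ fed = 524 × 79/21 = 1971 lbmol/h.
Fuel reacted = 0.726 × 528 → ξ = 383.3 lbmol/h.
Outlet (n = n₀ + ν ξ):
  H₂: 528 − 1(383.3) = 144.7
  O₂: 524 − 0.5(383.3) = 332.4
  N₂: 1971 (inert)
  H₂O: 0 + 1(383.3) = 383.3
Dry total = 2448 lbmol/h; y_O₂ (dry) = 332.4 / 2448 = 0.1358.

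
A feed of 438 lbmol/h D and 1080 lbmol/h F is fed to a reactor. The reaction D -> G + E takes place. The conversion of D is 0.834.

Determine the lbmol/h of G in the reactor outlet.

365 lbmol/h

D reacted = 0.834 × 438 = 365.3 lbmol/h; ν_D = −1, so ξ = 365.3/1 = 365.3 lbmol/h.
Outlet amounts (n = n₀ + ν ξ):
  D: 438 − 1(365.3) = 72.71
  G: 0 + 1(365.3) = 365.3
  E: 0 + 1(365.3) = 365.3
  F: 1080 (inert)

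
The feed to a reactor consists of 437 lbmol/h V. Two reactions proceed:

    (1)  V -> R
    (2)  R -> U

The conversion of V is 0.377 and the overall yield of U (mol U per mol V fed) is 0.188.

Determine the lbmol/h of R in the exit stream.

82.6 lbmol/h

Conversion of V: V consumed = 1ξ₁ = 0.377 × 437 → ξ₁ = 164.7 lbmol/h.
Yield of U: 1ξ₂ / 437 = 0.188 → ξ₂ = 82.16 lbmol/h.
Outlet amounts (n = n₀ + Σ ν·ξ):
  V: 437 − 1(164.7) = 272.3
  R: 0 + 1(164.7) − 1(82.16) = 82.59
  U: 0 + 1(82.16) = 82.16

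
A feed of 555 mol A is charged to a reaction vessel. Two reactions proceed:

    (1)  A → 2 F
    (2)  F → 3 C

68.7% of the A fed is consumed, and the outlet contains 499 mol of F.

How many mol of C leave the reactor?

Conversion of A: A consumed = 1ξ₁ = 0.687 × 555 → ξ₁ = 381.3 mol.
F balance: n_F = 0 + 2ξ₁ − 1ξ₂ = 499 → ξ₂ = (2·381.3 − 499)/1 = 263.6 mol.
Outlet amounts (n = n₀ + Σ ν·ξ):
  A: 555 − 1(381.3) = 173.7
  F: 0 + 2(381.3) − 1(263.6) = 499
  C: 0 + 3(263.6) = 790.7

791 mol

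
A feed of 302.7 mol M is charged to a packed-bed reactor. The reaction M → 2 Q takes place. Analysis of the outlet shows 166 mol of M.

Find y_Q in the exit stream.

For M: n = n₀ − 1ξ → 166 = 302.7 − 1ξ, giving ξ = 136.7 mol.
Outlet amounts (n = n₀ + ν ξ):
  M: 302.7 − 1(136.7) = 166
  Q: 0 + 2(136.7) = 273.4
Total out = 439.4 mol; y_Q = 273.4 / 439.4 = 0.6222.

0.622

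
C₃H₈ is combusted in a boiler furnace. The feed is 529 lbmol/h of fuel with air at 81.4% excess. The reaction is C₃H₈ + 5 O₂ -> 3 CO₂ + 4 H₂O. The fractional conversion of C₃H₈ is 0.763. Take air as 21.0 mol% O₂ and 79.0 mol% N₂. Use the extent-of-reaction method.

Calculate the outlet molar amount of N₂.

Stoichiometric O₂ = 5 × 529 = 2645 lbmol/h; O₂ fed = 2645 × 1.814 = 4798 lbmol/h.
N₂ fed = 4798 × 79/21 = 18050 lbmol/h.
Fuel reacted = 0.763 × 529 → ξ = 403.6 lbmol/h.
Outlet (n = n₀ + ν ξ):
  C₃H₈: 529 − 1(403.6) = 125.4
  O₂: 4798 − 5(403.6) = 2780
  N₂: 18050 (inert)
  CO₂: 0 + 3(403.6) = 1211
  H₂O: 0 + 4(403.6) = 1615

18000 lbmol/h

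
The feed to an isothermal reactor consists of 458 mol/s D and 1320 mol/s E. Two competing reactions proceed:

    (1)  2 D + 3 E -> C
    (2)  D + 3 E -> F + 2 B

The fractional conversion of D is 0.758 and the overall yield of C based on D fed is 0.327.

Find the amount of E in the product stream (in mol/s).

Yield of C: 1ξ₁ / 458 = 0.327 → ξ₁ = 149.8 mol/s.
Conversion of D: 2ξ₁ + 1ξ₂ = 0.758 × 458 = 347.2 → ξ₂ = 47.63 mol/s.
Outlet amounts (n = n₀ + Σ ν·ξ):
  D: 458 − 2(149.8) − 1(47.63) = 110.8
  E: 1320 − 3(149.8) − 3(47.63) = 727.8
  C: 0 + 1(149.8) = 149.8
  F: 0 + 1(47.63) = 47.63
  B: 0 + 2(47.63) = 95.26

728 mol/s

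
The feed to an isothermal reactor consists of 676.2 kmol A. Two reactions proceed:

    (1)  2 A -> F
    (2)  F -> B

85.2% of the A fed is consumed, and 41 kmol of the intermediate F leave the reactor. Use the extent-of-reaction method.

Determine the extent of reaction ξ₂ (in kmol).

ξ₂ = 247 kmol

Conversion of A: A consumed = 2ξ₁ = 0.852 × 676.2 → ξ₁ = 288.1 kmol.
F balance: n_F = 0 + 1ξ₁ − 1ξ₂ = 41 → ξ₂ = (1·288.1 − 41)/1 = 247.1 kmol.
Outlet amounts (n = n₀ + Σ ν·ξ):
  A: 676.2 − 2(288.1) = 100.1
  F: 0 + 1(288.1) − 1(247.1) = 41
  B: 0 + 1(247.1) = 247.1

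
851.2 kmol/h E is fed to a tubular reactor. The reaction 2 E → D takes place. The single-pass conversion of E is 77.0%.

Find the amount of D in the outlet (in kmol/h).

E reacted = 0.77 × 851.2 = 655.4 kmol/h; ν_E = −2, so ξ = 655.4/2 = 327.7 kmol/h.
Outlet amounts (n = n₀ + ν ξ):
  E: 851.2 − 2(327.7) = 195.8
  D: 0 + 1(327.7) = 327.7

328 kmol/h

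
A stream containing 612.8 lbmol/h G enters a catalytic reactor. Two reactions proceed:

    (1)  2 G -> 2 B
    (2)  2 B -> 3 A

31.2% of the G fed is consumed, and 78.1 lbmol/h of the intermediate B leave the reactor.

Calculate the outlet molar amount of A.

Conversion of G: G consumed = 2ξ₁ = 0.312 × 612.8 → ξ₁ = 95.6 lbmol/h.
B balance: n_B = 0 + 2ξ₁ − 2ξ₂ = 78.1 → ξ₂ = (2·95.6 − 78.1)/2 = 56.55 lbmol/h.
Outlet amounts (n = n₀ + Σ ν·ξ):
  G: 612.8 − 2(95.6) = 421.6
  B: 0 + 2(95.6) − 2(56.55) = 78.1
  A: 0 + 3(56.55) = 169.6

170 lbmol/h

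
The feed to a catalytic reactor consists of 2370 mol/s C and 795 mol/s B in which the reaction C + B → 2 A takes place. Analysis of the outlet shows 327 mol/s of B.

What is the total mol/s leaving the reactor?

3160 mol/s

For B: n = n₀ − 1ξ → 327 = 795 − 1ξ, giving ξ = 468 mol/s.
Outlet amounts (n = n₀ + ν ξ):
  C: 2370 − 1(468) = 1902
  B: 795 − 1(468) = 327
  A: 0 + 2(468) = 936
Total out = 1902 + 327 + 936 = 3165 mol/s.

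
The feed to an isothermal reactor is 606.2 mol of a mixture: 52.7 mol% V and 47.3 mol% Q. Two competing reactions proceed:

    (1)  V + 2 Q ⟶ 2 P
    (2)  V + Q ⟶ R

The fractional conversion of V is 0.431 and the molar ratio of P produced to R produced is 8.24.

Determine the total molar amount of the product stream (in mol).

469 mol

Conversion of V: V consumed = 0.431 × 319.5 = 137.7 mol = 1ξ₁ + 1ξ₂.
Selectivity: 2ξ₁ / (1ξ₂) = 8.24 → ξ₁ = 4.12 ξ₂.
Substitute: (1·4.12 + 1) ξ₂ = 137.7 → ξ₂ = 26.89 mol, ξ₁ = 110.8 mol.
Outlet amounts (n = n₀ + Σ ν·ξ):
  V: 319.5 − 1(110.8) − 1(26.89) = 181.8
  Q: 286.7 − 2(110.8) − 1(26.89) = 38.24
  P: 0 + 2(110.8) = 221.6
  R: 0 + 1(26.89) = 26.89
Total out = 181.8 + 38.24 + 221.6 + 26.89 = 468.5 mol.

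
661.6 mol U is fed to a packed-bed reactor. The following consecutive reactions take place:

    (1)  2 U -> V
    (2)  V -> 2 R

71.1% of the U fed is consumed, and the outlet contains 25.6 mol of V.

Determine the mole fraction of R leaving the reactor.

0.659

Conversion of U: U consumed = 2ξ₁ = 0.711 × 661.6 → ξ₁ = 235.2 mol.
V balance: n_V = 0 + 1ξ₁ − 1ξ₂ = 25.6 → ξ₂ = (1·235.2 − 25.6)/1 = 209.6 mol.
Outlet amounts (n = n₀ + Σ ν·ξ):
  U: 661.6 − 2(235.2) = 191.2
  V: 0 + 1(235.2) − 1(209.6) = 25.6
  R: 0 + 2(209.6) = 419.2
Total out = 636 mol; y_R = 419.2 / 636 = 0.6591.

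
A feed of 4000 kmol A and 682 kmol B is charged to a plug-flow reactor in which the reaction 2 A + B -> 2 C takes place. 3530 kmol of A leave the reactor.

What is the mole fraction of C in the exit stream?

For A: n = n₀ − 2ξ → 3530 = 4000 − 2ξ, giving ξ = 235 kmol.
Outlet amounts (n = n₀ + ν ξ):
  A: 4000 − 2(235) = 3530
  B: 682 − 1(235) = 447
  C: 0 + 2(235) = 470
Total out = 4447 kmol; y_C = 470 / 4447 = 0.1057.

0.106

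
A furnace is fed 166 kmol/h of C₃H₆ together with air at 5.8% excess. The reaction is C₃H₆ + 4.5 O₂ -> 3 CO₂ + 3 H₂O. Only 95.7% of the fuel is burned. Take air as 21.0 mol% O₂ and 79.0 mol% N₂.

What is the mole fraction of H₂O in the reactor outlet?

0.119

Stoichiometric O₂ = 4.5 × 166 = 747 kmol/h; O₂ fed = 747 × 1.058 = 790.3 kmol/h.
N₂ fed = 790.3 × 79/21 = 2973 kmol/h.
Fuel reacted = 0.957 × 166 → ξ = 158.9 kmol/h.
Outlet (n = n₀ + ν ξ):
  C₃H₆: 166 − 1(158.9) = 7.138
  O₂: 790.3 − 4.5(158.9) = 75.45
  N₂: 2973 (inert)
  CO₂: 0 + 3(158.9) = 476.6
  H₂O: 0 + 3(158.9) = 476.6
Total out = 4009 kmol/h; y_H₂O = 476.6 / 4009 = 0.1189.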